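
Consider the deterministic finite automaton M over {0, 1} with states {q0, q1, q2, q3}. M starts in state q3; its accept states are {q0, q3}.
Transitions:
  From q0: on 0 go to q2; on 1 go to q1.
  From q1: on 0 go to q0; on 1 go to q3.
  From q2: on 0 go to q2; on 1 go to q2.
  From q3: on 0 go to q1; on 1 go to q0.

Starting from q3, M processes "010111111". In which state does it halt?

q1

q3 --0--> q1
q1 --1--> q3
q3 --0--> q1
q1 --1--> q3
q3 --1--> q0
q0 --1--> q1
q1 --1--> q3
q3 --1--> q0
q0 --1--> q1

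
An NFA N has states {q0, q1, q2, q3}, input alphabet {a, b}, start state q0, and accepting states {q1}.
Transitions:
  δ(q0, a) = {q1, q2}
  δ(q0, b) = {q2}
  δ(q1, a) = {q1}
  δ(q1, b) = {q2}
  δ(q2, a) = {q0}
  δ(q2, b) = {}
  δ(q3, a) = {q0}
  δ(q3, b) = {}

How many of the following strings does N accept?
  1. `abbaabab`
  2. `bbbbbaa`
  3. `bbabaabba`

`abbaabab`: rejected
`bbbbbaa`: rejected
`bbabaabba`: rejected

0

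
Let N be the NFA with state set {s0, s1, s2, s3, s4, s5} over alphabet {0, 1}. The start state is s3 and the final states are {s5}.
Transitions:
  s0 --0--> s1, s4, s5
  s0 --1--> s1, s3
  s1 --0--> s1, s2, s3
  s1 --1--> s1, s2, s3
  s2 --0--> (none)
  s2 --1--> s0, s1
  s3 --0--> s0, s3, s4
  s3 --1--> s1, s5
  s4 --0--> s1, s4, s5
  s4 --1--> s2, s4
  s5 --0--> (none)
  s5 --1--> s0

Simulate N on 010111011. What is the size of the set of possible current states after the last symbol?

Start: {s3}
read 0: {s0, s3, s4}
read 1: {s1, s2, s3, s4, s5}
read 0: {s0, s1, s2, s3, s4, s5}
read 1: {s0, s1, s2, s3, s4, s5}
read 1: {s0, s1, s2, s3, s4, s5}
read 1: {s0, s1, s2, s3, s4, s5}
read 0: {s0, s1, s2, s3, s4, s5}
read 1: {s0, s1, s2, s3, s4, s5}
read 1: {s0, s1, s2, s3, s4, s5}
Final reachable set {s0, s1, s2, s3, s4, s5} has 6 states.

6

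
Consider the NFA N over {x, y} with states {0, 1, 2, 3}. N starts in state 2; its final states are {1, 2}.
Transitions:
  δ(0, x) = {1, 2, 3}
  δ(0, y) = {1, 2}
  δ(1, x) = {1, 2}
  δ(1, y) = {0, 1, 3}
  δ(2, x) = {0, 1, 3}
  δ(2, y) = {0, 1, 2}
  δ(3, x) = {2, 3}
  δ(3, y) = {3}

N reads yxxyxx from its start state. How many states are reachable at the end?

4

Start: {2}
read y: {0, 1, 2}
read x: {0, 1, 2, 3}
read x: {0, 1, 2, 3}
read y: {0, 1, 2, 3}
read x: {0, 1, 2, 3}
read x: {0, 1, 2, 3}
Final reachable set {0, 1, 2, 3} has 4 states.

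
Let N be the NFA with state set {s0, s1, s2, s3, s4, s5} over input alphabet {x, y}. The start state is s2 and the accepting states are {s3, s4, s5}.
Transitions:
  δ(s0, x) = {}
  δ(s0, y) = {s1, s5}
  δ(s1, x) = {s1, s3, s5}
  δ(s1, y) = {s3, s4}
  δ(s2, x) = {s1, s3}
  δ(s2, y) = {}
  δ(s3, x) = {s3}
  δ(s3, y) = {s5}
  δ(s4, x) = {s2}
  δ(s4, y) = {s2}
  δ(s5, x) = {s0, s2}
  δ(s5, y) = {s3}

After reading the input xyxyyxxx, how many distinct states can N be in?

Start: {s2}
read x: {s1, s3}
read y: {s3, s4, s5}
read x: {s0, s2, s3}
read y: {s1, s5}
read y: {s3, s4}
read x: {s2, s3}
read x: {s1, s3}
read x: {s1, s3, s5}
Final reachable set {s1, s3, s5} has 3 states.

3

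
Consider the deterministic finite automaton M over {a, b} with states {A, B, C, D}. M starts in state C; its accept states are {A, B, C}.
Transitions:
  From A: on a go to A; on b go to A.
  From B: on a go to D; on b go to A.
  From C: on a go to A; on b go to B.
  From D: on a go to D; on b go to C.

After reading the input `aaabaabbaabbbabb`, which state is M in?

C --a--> A
A --a--> A
A --a--> A
A --b--> A
A --a--> A
A --a--> A
A --b--> A
A --b--> A
A --a--> A
A --a--> A
A --b--> A
A --b--> A
A --b--> A
A --a--> A
A --b--> A
A --b--> A

A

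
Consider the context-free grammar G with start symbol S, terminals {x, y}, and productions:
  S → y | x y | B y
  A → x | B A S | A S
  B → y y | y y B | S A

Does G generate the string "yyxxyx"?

no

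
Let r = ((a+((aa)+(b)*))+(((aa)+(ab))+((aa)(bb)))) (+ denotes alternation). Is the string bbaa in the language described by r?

Neither (a+((aa)+(b)*)) nor (((aa)+(ab))+((aa)(bb))) matches bbaa.

no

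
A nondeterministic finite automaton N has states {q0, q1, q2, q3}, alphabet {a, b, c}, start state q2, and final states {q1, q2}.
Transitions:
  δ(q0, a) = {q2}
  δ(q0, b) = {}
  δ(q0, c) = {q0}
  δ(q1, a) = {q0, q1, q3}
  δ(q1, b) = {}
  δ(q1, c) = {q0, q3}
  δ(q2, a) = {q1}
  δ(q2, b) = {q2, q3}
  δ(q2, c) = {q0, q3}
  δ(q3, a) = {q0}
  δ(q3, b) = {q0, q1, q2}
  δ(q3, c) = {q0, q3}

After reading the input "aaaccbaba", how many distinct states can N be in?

4

Start: {q2}
read a: {q1}
read a: {q0, q1, q3}
read a: {q0, q1, q2, q3}
read c: {q0, q3}
read c: {q0, q3}
read b: {q0, q1, q2}
read a: {q0, q1, q2, q3}
read b: {q0, q1, q2, q3}
read a: {q0, q1, q2, q3}
Final reachable set {q0, q1, q2, q3} has 4 states.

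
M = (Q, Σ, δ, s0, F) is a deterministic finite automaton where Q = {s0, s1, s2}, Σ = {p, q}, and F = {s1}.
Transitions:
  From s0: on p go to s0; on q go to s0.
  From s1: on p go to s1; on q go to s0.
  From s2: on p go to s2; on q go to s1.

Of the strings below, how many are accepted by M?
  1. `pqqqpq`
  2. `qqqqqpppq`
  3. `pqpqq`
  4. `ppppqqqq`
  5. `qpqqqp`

`pqqqpq`: rejected
`qqqqqpppq`: rejected
`pqpqq`: rejected
`ppppqqqq`: rejected
`qpqqqp`: rejected

0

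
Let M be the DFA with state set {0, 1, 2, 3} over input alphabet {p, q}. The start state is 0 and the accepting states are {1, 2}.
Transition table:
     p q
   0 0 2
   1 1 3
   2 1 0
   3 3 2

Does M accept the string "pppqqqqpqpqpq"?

0 --p--> 0
0 --p--> 0
0 --p--> 0
0 --q--> 2
2 --q--> 0
0 --q--> 2
2 --q--> 0
0 --p--> 0
0 --q--> 2
2 --p--> 1
1 --q--> 3
3 --p--> 3
3 --q--> 2
End in state 2, which is an accepting state.

accepted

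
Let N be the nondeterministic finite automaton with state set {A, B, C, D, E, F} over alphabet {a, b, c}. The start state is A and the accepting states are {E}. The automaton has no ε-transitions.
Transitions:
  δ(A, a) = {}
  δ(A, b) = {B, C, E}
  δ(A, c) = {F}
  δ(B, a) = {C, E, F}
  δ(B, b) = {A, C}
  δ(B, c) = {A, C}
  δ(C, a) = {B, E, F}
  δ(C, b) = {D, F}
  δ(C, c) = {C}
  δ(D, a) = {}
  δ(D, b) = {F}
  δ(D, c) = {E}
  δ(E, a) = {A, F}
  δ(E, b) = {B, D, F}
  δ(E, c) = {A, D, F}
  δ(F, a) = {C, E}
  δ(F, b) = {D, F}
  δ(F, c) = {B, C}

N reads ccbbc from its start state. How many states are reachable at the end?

6

Start: {A}
read c: {F}
read c: {B, C}
read b: {A, C, D, F}
read b: {B, C, D, E, F}
read c: {A, B, C, D, E, F}
Final reachable set {A, B, C, D, E, F} has 6 states.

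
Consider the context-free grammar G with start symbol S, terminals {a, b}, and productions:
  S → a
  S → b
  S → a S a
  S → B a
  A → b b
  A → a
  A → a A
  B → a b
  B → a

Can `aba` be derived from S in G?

S ⇒ aSa ⇒ aba

yes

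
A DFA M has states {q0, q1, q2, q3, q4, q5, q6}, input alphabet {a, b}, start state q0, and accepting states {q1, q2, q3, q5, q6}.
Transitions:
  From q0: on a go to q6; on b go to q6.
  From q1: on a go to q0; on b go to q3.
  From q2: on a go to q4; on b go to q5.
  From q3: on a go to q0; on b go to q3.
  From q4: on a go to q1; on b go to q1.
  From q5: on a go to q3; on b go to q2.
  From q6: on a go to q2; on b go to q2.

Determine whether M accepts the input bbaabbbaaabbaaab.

q0 --b--> q6
q6 --b--> q2
q2 --a--> q4
q4 --a--> q1
q1 --b--> q3
q3 --b--> q3
q3 --b--> q3
q3 --a--> q0
q0 --a--> q6
q6 --a--> q2
q2 --b--> q5
q5 --b--> q2
q2 --a--> q4
q4 --a--> q1
q1 --a--> q0
q0 --b--> q6
End in state q6, which is an accepting state.

accepted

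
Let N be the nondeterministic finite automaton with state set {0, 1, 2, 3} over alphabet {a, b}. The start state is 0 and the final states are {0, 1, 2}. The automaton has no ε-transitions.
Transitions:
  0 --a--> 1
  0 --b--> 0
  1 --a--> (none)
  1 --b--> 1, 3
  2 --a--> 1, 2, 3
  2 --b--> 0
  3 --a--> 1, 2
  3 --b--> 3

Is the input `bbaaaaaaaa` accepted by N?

rejected

Start: {0}
read b: {0}
read b: {0}
read a: {1}
read a: {}
The reachable set is empty and stays empty for the remaining 6 symbols.
Reachable ∩ accepting = {} — empty.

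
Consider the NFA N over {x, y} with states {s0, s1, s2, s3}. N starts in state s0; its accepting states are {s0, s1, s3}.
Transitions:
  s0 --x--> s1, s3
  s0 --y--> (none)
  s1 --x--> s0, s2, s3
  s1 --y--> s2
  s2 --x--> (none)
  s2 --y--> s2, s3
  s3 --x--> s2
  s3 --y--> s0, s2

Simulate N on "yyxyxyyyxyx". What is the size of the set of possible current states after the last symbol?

0

Start: {s0}
read y: {}
The reachable set is empty and stays empty for the remaining 10 symbols.
Final reachable set {} has 0 states.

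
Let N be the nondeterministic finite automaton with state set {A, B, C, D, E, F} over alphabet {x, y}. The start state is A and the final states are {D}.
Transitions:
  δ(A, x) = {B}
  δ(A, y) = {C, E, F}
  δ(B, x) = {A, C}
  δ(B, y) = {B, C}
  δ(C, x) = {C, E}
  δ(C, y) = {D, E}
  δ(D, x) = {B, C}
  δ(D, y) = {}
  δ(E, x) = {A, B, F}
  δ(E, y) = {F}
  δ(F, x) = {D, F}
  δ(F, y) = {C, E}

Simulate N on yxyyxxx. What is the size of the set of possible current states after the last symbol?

Start: {A}
read y: {C, E, F}
read x: {A, B, C, D, E, F}
read y: {B, C, D, E, F}
read y: {B, C, D, E, F}
read x: {A, B, C, D, E, F}
read x: {A, B, C, D, E, F}
read x: {A, B, C, D, E, F}
Final reachable set {A, B, C, D, E, F} has 6 states.

6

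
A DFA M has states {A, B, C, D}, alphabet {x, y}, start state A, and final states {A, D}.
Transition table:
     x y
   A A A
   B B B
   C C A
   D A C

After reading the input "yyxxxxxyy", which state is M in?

A

A --y--> A
A --y--> A
A --x--> A
A --x--> A
A --x--> A
A --x--> A
A --x--> A
A --y--> A
A --y--> A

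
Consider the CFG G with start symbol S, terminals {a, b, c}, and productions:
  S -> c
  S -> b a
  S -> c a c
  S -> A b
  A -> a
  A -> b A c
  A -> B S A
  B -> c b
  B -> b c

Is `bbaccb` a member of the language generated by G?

S ⇒ Ab ⇒ bAcb ⇒ bbAccb ⇒ bbaccb

yes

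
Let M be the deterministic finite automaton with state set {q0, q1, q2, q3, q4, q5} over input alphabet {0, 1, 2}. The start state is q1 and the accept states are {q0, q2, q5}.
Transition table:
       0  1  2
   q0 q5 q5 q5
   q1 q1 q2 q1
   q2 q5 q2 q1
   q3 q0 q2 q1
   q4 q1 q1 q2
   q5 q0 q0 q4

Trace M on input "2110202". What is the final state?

q1

q1 --2--> q1
q1 --1--> q2
q2 --1--> q2
q2 --0--> q5
q5 --2--> q4
q4 --0--> q1
q1 --2--> q1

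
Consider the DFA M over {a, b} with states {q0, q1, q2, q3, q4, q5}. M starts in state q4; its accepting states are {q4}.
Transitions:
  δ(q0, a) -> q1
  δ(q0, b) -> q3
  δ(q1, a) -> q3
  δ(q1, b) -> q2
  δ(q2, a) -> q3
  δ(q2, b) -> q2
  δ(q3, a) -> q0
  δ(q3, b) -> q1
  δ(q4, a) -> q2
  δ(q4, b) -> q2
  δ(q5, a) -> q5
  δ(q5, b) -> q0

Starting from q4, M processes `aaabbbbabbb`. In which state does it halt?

q4 --a--> q2
q2 --a--> q3
q3 --a--> q0
q0 --b--> q3
q3 --b--> q1
q1 --b--> q2
q2 --b--> q2
q2 --a--> q3
q3 --b--> q1
q1 --b--> q2
q2 --b--> q2

q2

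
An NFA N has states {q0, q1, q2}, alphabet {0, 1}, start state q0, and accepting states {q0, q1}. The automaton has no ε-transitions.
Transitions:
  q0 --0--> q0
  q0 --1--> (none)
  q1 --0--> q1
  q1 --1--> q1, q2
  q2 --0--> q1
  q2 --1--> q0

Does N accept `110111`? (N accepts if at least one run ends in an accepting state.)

rejected

Start: {q0}
read 1: {}
The reachable set is empty and stays empty for the remaining 5 symbols.
Reachable ∩ accepting = {} — empty.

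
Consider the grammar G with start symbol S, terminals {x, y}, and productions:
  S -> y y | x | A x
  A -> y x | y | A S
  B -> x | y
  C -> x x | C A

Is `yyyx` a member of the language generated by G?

S ⇒ Ax ⇒ ASx ⇒ ySx ⇒ yyyx

yes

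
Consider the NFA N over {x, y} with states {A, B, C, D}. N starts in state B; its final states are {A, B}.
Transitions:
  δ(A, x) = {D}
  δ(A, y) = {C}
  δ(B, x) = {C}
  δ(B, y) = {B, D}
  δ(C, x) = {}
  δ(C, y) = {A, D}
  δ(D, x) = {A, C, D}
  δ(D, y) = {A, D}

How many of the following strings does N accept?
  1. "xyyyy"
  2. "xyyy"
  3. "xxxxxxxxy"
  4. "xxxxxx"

"xyyyy": accepted
"xyyy": accepted
"xxxxxxxxy": rejected
"xxxxxx": rejected

2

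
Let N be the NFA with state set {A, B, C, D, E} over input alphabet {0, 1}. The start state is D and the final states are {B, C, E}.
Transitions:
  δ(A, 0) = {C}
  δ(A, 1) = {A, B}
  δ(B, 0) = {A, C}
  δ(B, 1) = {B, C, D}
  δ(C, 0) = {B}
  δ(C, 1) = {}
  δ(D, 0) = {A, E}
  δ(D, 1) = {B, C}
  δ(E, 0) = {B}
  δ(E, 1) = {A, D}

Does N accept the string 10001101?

Start: {D}
read 1: {B, C}
read 0: {A, B, C}
read 0: {A, B, C}
read 0: {A, B, C}
read 1: {A, B, C, D}
read 1: {A, B, C, D}
read 0: {A, B, C, E}
read 1: {A, B, C, D}
Reachable ∩ accepting = {B, C} — nonempty.

accepted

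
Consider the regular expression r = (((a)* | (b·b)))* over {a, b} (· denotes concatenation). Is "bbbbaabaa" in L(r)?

bbbbaabaa cannot be split into zero or more pieces each matching ((a)*|(b·b)).

no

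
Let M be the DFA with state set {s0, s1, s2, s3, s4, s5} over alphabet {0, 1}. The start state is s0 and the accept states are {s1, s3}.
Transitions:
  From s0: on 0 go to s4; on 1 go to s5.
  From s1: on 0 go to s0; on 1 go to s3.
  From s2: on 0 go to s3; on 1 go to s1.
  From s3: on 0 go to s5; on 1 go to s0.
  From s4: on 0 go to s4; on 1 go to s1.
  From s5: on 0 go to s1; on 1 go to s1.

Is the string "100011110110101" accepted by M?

rejected

s0 --1--> s5
s5 --0--> s1
s1 --0--> s0
s0 --0--> s4
s4 --1--> s1
s1 --1--> s3
s3 --1--> s0
s0 --1--> s5
s5 --0--> s1
s1 --1--> s3
s3 --1--> s0
s0 --0--> s4
s4 --1--> s1
s1 --0--> s0
s0 --1--> s5
End in state s5, which is not an accepting state.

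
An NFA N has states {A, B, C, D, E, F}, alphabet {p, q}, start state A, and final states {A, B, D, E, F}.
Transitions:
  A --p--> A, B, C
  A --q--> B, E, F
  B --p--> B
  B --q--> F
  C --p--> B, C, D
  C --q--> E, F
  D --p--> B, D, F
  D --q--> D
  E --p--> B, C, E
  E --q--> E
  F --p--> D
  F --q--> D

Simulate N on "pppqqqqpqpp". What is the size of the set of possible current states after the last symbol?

5

Start: {A}
read p: {A, B, C}
read p: {A, B, C, D}
read p: {A, B, C, D, F}
read q: {B, D, E, F}
read q: {D, E, F}
read q: {D, E}
read q: {D, E}
read p: {B, C, D, E, F}
read q: {D, E, F}
read p: {B, C, D, E, F}
read p: {B, C, D, E, F}
Final reachable set {B, C, D, E, F} has 5 states.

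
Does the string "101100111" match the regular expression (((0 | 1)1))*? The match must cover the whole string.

no

101100111 cannot be split into zero or more pieces each matching ((0|1)1).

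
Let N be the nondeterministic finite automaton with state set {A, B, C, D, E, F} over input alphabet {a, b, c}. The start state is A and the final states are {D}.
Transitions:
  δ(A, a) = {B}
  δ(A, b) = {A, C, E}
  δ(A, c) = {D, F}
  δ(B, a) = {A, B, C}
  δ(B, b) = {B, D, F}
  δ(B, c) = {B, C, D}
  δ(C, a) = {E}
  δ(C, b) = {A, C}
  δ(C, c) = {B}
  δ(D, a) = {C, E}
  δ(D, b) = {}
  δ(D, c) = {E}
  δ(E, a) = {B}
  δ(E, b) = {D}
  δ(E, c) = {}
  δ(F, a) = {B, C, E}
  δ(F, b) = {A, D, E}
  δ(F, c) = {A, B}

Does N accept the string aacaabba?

rejected

Start: {A}
read a: {B}
read a: {A, B, C}
read c: {B, C, D, F}
read a: {A, B, C, E}
read a: {A, B, C, E}
read b: {A, B, C, D, E, F}
read b: {A, B, C, D, E, F}
read a: {A, B, C, E}
Reachable ∩ accepting = {} — empty.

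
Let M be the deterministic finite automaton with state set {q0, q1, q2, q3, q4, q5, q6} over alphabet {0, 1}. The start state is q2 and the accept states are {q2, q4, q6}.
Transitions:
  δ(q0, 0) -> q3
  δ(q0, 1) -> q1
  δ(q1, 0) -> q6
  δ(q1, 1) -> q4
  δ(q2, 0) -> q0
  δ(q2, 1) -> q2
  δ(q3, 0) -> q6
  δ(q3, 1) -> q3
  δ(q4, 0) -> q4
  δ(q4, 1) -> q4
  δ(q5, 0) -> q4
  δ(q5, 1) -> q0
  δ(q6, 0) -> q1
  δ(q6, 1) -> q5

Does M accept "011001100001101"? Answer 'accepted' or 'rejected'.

q2 --0--> q0
q0 --1--> q1
q1 --1--> q4
q4 --0--> q4
q4 --0--> q4
q4 --1--> q4
q4 --1--> q4
q4 --0--> q4
q4 --0--> q4
q4 --0--> q4
q4 --0--> q4
q4 --1--> q4
q4 --1--> q4
q4 --0--> q4
q4 --1--> q4
End in state q4, which is an accepting state.

accepted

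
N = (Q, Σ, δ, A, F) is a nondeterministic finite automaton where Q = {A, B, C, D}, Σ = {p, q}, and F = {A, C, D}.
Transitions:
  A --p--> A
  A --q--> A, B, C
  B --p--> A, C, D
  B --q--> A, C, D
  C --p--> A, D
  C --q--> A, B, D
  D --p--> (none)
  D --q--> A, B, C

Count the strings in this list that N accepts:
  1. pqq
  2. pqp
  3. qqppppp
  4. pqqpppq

4

pqq: accepted
pqp: accepted
qqppppp: accepted
pqqpppq: accepted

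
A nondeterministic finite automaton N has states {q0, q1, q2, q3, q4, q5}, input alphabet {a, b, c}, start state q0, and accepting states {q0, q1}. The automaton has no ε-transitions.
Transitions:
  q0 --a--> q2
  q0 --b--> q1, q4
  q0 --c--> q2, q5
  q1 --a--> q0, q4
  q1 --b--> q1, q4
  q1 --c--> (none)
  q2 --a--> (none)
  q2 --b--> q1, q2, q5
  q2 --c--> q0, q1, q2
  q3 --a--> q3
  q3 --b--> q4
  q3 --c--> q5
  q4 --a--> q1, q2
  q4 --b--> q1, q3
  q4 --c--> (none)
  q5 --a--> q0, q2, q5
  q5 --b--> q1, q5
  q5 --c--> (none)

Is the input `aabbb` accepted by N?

rejected

Start: {q0}
read a: {q2}
read a: {}
The reachable set is empty and stays empty for the remaining 3 symbols.
Reachable ∩ accepting = {} — empty.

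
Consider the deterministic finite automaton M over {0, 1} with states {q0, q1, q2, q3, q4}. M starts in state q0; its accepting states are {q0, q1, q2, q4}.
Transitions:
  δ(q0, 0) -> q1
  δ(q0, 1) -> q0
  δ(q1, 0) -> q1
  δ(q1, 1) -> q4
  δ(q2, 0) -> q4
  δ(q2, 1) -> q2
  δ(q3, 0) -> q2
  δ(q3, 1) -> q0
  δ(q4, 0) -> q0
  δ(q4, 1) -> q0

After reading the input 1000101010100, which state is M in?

q1

q0 --1--> q0
q0 --0--> q1
q1 --0--> q1
q1 --0--> q1
q1 --1--> q4
q4 --0--> q0
q0 --1--> q0
q0 --0--> q1
q1 --1--> q4
q4 --0--> q0
q0 --1--> q0
q0 --0--> q1
q1 --0--> q1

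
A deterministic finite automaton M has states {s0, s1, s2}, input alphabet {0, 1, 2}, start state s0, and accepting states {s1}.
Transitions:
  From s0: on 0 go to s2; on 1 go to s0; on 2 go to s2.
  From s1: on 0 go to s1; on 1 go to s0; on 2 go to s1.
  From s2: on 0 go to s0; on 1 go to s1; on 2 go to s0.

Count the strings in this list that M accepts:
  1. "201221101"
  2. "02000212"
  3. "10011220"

"201221101": accepted
"02000212": rejected
"10011220": rejected

1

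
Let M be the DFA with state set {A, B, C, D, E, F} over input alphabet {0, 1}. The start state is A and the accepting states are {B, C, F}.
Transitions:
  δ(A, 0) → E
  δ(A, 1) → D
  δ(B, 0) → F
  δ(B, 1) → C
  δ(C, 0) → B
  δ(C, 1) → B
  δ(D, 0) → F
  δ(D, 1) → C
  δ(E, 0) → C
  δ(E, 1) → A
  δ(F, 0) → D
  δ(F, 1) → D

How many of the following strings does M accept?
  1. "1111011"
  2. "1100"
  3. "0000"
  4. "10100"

"1111011": accepted
"1100": accepted
"0000": accepted
"10100": rejected

3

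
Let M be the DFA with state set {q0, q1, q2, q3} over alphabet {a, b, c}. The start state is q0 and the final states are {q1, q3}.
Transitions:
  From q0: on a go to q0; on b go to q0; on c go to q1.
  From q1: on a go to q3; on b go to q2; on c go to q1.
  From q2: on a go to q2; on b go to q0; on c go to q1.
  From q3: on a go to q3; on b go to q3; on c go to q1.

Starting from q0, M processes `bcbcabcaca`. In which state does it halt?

q0 --b--> q0
q0 --c--> q1
q1 --b--> q2
q2 --c--> q1
q1 --a--> q3
q3 --b--> q3
q3 --c--> q1
q1 --a--> q3
q3 --c--> q1
q1 --a--> q3

q3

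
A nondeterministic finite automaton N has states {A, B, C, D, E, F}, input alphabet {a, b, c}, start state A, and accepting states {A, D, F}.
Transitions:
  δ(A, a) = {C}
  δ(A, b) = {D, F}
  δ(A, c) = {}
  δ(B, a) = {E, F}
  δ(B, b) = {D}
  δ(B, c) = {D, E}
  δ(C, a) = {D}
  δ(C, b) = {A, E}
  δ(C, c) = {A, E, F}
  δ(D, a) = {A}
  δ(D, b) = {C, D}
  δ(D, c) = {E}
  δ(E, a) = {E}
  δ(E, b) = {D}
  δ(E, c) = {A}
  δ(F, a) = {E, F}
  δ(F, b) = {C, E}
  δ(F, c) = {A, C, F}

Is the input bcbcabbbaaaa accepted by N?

Start: {A}
read b: {D, F}
read c: {A, C, E, F}
read b: {A, C, D, E, F}
read c: {A, C, E, F}
read a: {C, D, E, F}
read b: {A, C, D, E}
read b: {A, C, D, E, F}
read b: {A, C, D, E, F}
read a: {A, C, D, E, F}
read a: {A, C, D, E, F}
read a: {A, C, D, E, F}
read a: {A, C, D, E, F}
Reachable ∩ accepting = {A, D, F} — nonempty.

accepted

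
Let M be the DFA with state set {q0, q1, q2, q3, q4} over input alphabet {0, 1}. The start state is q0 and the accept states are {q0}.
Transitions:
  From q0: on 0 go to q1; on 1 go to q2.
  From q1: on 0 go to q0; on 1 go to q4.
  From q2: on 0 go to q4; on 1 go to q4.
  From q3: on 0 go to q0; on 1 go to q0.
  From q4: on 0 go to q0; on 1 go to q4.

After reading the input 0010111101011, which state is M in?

q0 --0--> q1
q1 --0--> q0
q0 --1--> q2
q2 --0--> q4
q4 --1--> q4
q4 --1--> q4
q4 --1--> q4
q4 --1--> q4
q4 --0--> q0
q0 --1--> q2
q2 --0--> q4
q4 --1--> q4
q4 --1--> q4

q4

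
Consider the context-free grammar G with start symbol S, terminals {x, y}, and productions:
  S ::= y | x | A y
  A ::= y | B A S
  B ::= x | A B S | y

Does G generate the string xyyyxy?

S ⇒ Ay ⇒ BASy ⇒ xASy ⇒ xBASSy ⇒ xyASSy ⇒ xyySSy ⇒ xyyySy ⇒ xyyyxy

yes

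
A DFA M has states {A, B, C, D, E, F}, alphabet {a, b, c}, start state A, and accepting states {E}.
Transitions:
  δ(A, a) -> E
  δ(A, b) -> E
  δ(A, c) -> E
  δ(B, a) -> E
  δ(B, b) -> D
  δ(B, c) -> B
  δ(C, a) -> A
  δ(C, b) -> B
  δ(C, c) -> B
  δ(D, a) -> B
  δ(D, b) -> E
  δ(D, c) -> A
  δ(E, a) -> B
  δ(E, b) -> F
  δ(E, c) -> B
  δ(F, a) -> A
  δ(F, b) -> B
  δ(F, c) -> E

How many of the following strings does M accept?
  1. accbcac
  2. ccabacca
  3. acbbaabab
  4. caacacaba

2

accbcac: rejected
ccabacca: accepted
acbbaabab: accepted
caacacaba: rejected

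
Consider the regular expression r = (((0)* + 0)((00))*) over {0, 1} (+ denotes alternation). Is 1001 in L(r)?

no

No split of 1001 into u·v has ((0)*+0) matching u and ((00))* matching v.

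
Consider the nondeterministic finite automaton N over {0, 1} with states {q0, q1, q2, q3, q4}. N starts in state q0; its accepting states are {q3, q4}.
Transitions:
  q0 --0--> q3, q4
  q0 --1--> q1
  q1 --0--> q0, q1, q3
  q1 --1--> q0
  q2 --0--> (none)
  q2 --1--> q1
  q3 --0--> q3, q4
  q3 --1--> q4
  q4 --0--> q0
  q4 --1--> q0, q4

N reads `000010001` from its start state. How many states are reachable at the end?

3

Start: {q0}
read 0: {q3, q4}
read 0: {q0, q3, q4}
read 0: {q0, q3, q4}
read 0: {q0, q3, q4}
read 1: {q0, q1, q4}
read 0: {q0, q1, q3, q4}
read 0: {q0, q1, q3, q4}
read 0: {q0, q1, q3, q4}
read 1: {q0, q1, q4}
Final reachable set {q0, q1, q4} has 3 states.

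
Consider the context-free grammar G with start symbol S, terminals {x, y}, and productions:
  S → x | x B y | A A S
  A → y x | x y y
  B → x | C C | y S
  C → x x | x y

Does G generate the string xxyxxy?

yes

S ⇒ xBy ⇒ xCCy ⇒ xxyCy ⇒ xxyxxy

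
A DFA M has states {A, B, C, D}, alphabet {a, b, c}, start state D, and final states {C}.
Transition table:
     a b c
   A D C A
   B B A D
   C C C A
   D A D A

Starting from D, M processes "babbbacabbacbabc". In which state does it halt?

D --b--> D
D --a--> A
A --b--> C
C --b--> C
C --b--> C
C --a--> C
C --c--> A
A --a--> D
D --b--> D
D --b--> D
D --a--> A
A --c--> A
A --b--> C
C --a--> C
C --b--> C
C --c--> A

A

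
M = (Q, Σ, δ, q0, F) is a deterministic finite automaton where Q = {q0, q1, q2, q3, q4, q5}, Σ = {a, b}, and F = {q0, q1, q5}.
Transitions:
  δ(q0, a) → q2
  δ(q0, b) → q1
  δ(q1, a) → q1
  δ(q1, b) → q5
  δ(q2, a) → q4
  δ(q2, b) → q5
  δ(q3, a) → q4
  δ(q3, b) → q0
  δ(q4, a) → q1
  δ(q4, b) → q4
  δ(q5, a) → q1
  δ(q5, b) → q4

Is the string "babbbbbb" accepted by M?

rejected

q0 --b--> q1
q1 --a--> q1
q1 --b--> q5
q5 --b--> q4
q4 --b--> q4
q4 --b--> q4
q4 --b--> q4
q4 --b--> q4
End in state q4, which is not an accepting state.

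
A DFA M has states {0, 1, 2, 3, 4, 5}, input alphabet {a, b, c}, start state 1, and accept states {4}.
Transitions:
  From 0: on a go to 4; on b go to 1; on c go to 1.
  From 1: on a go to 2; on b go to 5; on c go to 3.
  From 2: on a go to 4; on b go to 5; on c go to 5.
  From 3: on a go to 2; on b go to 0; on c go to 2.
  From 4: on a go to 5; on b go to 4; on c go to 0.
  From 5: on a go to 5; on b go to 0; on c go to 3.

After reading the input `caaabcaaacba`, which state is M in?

4

1 --c--> 3
3 --a--> 2
2 --a--> 4
4 --a--> 5
5 --b--> 0
0 --c--> 1
1 --a--> 2
2 --a--> 4
4 --a--> 5
5 --c--> 3
3 --b--> 0
0 --a--> 4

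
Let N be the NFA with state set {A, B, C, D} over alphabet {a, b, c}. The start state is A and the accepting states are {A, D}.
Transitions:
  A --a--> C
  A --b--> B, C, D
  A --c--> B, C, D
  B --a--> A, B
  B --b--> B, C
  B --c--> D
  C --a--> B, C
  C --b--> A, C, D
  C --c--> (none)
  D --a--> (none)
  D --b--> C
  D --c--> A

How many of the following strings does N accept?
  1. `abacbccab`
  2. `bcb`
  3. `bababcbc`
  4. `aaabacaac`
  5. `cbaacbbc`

`abacbccab`: rejected
`bcb`: accepted
`bababcbc`: accepted
`aaabacaac`: accepted
`cbaacbbc`: accepted

4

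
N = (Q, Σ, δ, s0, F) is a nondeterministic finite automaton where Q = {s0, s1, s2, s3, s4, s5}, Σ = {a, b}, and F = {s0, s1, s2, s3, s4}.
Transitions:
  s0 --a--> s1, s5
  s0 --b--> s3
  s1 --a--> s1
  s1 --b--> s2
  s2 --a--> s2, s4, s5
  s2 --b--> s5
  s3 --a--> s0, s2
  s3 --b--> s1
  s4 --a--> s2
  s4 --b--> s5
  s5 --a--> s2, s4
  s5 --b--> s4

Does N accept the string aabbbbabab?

Start: {s0}
read a: {s1, s5}
read a: {s1, s2, s4}
read b: {s2, s5}
read b: {s4, s5}
read b: {s4, s5}
read b: {s4, s5}
read a: {s2, s4}
read b: {s5}
read a: {s2, s4}
read b: {s5}
Reachable ∩ accepting = {} — empty.

rejected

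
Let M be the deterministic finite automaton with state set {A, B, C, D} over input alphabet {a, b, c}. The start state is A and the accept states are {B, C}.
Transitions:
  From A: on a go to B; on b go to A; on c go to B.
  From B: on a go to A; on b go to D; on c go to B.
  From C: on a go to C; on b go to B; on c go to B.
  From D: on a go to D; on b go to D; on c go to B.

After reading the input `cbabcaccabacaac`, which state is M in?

A --c--> B
B --b--> D
D --a--> D
D --b--> D
D --c--> B
B --a--> A
A --c--> B
B --c--> B
B --a--> A
A --b--> A
A --a--> B
B --c--> B
B --a--> A
A --a--> B
B --c--> B

B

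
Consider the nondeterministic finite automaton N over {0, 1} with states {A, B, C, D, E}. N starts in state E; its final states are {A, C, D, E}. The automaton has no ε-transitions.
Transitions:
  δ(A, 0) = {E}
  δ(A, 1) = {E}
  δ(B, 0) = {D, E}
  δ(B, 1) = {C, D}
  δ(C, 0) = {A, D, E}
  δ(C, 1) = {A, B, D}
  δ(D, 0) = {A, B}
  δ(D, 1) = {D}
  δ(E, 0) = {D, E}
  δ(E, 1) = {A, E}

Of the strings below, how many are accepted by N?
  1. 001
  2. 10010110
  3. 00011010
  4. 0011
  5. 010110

001: accepted
10010110: accepted
00011010: accepted
0011: accepted
010110: accepted

5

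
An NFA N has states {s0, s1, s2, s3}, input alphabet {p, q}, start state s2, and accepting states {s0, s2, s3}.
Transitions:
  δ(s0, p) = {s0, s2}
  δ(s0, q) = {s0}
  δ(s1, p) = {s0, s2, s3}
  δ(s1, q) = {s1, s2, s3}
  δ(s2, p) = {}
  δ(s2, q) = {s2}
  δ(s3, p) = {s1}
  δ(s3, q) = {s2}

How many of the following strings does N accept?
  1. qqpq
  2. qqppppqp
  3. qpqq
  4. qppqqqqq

0

qqpq: rejected
qqppppqp: rejected
qpqq: rejected
qppqqqqq: rejected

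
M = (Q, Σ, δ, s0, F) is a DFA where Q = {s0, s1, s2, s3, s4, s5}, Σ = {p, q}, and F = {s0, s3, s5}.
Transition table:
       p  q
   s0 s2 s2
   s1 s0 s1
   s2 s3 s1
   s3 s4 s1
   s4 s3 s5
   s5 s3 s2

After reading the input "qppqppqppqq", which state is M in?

s0 --q--> s2
s2 --p--> s3
s3 --p--> s4
s4 --q--> s5
s5 --p--> s3
s3 --p--> s4
s4 --q--> s5
s5 --p--> s3
s3 --p--> s4
s4 --q--> s5
s5 --q--> s2

s2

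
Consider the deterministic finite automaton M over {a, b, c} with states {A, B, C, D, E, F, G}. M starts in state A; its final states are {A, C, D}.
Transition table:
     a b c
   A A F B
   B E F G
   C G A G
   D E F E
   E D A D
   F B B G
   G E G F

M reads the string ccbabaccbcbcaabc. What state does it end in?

A --c--> B
B --c--> G
G --b--> G
G --a--> E
E --b--> A
A --a--> A
A --c--> B
B --c--> G
G --b--> G
G --c--> F
F --b--> B
B --c--> G
G --a--> E
E --a--> D
D --b--> F
F --c--> G

G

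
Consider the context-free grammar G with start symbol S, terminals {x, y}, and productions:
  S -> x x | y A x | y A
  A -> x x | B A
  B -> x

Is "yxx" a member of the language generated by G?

yes

S ⇒ yA ⇒ yxx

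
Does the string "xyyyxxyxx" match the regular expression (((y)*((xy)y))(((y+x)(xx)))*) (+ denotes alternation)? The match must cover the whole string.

yes

Split as xyy·yxxyxx: ((y)*((xy)y)) matches xyy and (((y+x)(xx)))* matches yxxyxx.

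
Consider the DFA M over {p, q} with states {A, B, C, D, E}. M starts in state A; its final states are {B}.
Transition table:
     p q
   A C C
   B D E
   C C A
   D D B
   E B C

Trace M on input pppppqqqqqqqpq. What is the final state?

A

A --p--> C
C --p--> C
C --p--> C
C --p--> C
C --p--> C
C --q--> A
A --q--> C
C --q--> A
A --q--> C
C --q--> A
A --q--> C
C --q--> A
A --p--> C
C --q--> A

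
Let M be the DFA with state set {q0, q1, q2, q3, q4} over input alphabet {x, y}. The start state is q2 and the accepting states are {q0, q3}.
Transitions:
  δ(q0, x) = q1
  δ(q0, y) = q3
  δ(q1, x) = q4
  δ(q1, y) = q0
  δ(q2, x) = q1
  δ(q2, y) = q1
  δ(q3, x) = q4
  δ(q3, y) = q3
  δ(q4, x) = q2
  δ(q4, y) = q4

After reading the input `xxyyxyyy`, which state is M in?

q2 --x--> q1
q1 --x--> q4
q4 --y--> q4
q4 --y--> q4
q4 --x--> q2
q2 --y--> q1
q1 --y--> q0
q0 --y--> q3

q3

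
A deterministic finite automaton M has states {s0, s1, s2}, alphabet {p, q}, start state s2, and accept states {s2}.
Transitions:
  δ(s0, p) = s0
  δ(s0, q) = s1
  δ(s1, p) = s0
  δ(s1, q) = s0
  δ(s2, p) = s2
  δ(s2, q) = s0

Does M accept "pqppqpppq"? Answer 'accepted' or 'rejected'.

s2 --p--> s2
s2 --q--> s0
s0 --p--> s0
s0 --p--> s0
s0 --q--> s1
s1 --p--> s0
s0 --p--> s0
s0 --p--> s0
s0 --q--> s1
End in state s1, which is not an accepting state.

rejected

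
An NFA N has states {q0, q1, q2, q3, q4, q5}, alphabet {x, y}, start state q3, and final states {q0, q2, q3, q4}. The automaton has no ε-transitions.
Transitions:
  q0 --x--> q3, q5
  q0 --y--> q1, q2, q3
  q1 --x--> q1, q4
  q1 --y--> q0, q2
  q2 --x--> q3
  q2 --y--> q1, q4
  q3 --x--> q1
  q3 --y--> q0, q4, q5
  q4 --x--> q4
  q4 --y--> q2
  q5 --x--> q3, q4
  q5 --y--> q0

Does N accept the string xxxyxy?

Start: {q3}
read x: {q1}
read x: {q1, q4}
read x: {q1, q4}
read y: {q0, q2}
read x: {q3, q5}
read y: {q0, q4, q5}
Reachable ∩ accepting = {q0, q4} — nonempty.

accepted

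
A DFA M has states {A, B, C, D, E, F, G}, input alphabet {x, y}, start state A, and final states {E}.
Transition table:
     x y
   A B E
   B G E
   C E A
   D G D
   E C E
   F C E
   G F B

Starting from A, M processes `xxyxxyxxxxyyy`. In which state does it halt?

E

A --x--> B
B --x--> G
G --y--> B
B --x--> G
G --x--> F
F --y--> E
E --x--> C
C --x--> E
E --x--> C
C --x--> E
E --y--> E
E --y--> E
E --y--> E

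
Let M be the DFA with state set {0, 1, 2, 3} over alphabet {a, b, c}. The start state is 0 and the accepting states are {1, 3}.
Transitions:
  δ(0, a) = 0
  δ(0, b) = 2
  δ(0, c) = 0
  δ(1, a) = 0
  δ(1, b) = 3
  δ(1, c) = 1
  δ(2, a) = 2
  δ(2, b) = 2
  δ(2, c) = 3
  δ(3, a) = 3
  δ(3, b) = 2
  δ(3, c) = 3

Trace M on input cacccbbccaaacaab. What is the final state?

0 --c--> 0
0 --a--> 0
0 --c--> 0
0 --c--> 0
0 --c--> 0
0 --b--> 2
2 --b--> 2
2 --c--> 3
3 --c--> 3
3 --a--> 3
3 --a--> 3
3 --a--> 3
3 --c--> 3
3 --a--> 3
3 --a--> 3
3 --b--> 2

2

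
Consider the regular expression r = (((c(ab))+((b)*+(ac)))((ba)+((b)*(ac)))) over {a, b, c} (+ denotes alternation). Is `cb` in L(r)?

no

No split of cb into u·v has ((c(ab))+((b)*+(ac))) matching u and ((ba)+((b)*(ac))) matching v.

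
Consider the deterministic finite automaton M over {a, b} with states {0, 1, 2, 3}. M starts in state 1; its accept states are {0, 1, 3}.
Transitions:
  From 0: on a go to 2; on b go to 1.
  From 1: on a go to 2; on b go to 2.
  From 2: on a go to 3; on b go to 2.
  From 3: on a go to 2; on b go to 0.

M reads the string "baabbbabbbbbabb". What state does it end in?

1

1 --b--> 2
2 --a--> 3
3 --a--> 2
2 --b--> 2
2 --b--> 2
2 --b--> 2
2 --a--> 3
3 --b--> 0
0 --b--> 1
1 --b--> 2
2 --b--> 2
2 --b--> 2
2 --a--> 3
3 --b--> 0
0 --b--> 1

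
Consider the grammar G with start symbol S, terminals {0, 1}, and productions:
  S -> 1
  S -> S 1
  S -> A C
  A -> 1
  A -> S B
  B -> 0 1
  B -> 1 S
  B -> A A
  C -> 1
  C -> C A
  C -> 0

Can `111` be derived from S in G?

S ⇒ AC ⇒ 1C ⇒ 1CA ⇒ 11A ⇒ 111

yes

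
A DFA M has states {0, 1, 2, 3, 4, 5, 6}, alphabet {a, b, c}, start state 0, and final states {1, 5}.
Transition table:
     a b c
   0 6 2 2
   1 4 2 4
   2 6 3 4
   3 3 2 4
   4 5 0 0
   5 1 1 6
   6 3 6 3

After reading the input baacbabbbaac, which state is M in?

4

0 --b--> 2
2 --a--> 6
6 --a--> 3
3 --c--> 4
4 --b--> 0
0 --a--> 6
6 --b--> 6
6 --b--> 6
6 --b--> 6
6 --a--> 3
3 --a--> 3
3 --c--> 4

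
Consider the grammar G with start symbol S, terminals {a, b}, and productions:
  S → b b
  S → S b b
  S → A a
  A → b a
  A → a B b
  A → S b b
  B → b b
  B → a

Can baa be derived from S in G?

yes

S ⇒ Aa ⇒ baa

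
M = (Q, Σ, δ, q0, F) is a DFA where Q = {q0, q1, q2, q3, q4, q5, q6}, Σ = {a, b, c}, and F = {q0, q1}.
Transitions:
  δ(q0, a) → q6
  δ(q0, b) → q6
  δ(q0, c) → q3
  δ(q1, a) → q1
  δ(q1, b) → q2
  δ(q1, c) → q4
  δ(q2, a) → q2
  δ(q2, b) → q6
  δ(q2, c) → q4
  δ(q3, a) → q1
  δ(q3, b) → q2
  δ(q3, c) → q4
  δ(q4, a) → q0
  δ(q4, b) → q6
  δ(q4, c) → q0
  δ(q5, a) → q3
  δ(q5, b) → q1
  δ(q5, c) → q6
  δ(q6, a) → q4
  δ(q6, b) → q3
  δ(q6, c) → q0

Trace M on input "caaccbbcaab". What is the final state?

q0 --c--> q3
q3 --a--> q1
q1 --a--> q1
q1 --c--> q4
q4 --c--> q0
q0 --b--> q6
q6 --b--> q3
q3 --c--> q4
q4 --a--> q0
q0 --a--> q6
q6 --b--> q3

q3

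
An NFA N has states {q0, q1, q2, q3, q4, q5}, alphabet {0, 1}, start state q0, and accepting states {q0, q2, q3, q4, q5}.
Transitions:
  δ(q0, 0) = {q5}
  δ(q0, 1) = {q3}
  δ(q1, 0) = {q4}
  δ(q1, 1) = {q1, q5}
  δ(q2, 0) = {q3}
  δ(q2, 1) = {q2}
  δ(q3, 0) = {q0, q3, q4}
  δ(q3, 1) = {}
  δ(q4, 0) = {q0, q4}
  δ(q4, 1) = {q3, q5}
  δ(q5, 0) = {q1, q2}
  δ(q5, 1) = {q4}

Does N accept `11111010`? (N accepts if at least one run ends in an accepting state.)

Start: {q0}
read 1: {q3}
read 1: {}
The reachable set is empty and stays empty for the remaining 6 symbols.
Reachable ∩ accepting = {} — empty.

rejected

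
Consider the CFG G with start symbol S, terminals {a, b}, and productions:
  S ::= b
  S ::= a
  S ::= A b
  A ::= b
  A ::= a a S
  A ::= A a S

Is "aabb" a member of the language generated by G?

yes

S ⇒ Ab ⇒ aaSb ⇒ aabb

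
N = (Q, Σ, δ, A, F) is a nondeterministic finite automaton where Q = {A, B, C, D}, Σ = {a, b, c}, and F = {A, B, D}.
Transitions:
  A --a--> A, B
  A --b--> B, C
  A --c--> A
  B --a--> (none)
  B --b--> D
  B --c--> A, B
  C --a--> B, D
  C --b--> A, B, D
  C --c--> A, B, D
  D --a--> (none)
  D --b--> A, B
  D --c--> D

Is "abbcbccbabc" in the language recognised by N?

accepted

Start: {A}
read a: {A, B}
read b: {B, C, D}
read b: {A, B, D}
read c: {A, B, D}
read b: {A, B, C, D}
read c: {A, B, D}
read c: {A, B, D}
read b: {A, B, C, D}
read a: {A, B, D}
read b: {A, B, C, D}
read c: {A, B, D}
Reachable ∩ accepting = {A, B, D} — nonempty.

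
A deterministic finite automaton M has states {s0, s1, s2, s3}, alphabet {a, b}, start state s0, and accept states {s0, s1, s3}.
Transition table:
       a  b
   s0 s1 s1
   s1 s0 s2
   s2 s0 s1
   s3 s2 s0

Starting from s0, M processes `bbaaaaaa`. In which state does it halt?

s1

s0 --b--> s1
s1 --b--> s2
s2 --a--> s0
s0 --a--> s1
s1 --a--> s0
s0 --a--> s1
s1 --a--> s0
s0 --a--> s1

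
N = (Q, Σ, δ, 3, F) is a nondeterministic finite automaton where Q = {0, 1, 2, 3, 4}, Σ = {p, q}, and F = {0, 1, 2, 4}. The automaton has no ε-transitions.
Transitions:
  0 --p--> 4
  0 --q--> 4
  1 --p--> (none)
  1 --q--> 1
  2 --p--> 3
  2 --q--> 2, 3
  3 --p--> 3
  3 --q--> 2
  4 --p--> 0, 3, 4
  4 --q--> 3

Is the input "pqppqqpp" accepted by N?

rejected

Start: {3}
read p: {3}
read q: {2}
read p: {3}
read p: {3}
read q: {2}
read q: {2, 3}
read p: {3}
read p: {3}
Reachable ∩ accepting = {} — empty.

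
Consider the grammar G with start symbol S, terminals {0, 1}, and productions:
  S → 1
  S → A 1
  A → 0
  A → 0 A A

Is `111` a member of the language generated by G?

no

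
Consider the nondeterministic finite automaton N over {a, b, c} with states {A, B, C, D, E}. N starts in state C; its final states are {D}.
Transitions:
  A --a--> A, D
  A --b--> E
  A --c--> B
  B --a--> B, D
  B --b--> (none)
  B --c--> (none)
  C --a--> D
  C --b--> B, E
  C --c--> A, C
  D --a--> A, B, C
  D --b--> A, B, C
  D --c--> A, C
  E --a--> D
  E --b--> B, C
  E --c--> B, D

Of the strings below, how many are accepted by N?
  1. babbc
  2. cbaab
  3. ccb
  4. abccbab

babbc: accepted
cbaab: rejected
ccb: rejected
abccbab: rejected

1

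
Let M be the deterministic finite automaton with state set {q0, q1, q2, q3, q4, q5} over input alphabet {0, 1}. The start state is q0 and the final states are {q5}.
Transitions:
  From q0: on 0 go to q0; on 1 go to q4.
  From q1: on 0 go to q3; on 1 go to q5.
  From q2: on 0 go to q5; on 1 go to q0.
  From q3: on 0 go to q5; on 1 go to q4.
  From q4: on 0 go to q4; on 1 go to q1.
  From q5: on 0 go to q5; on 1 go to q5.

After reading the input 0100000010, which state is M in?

q0 --0--> q0
q0 --1--> q4
q4 --0--> q4
q4 --0--> q4
q4 --0--> q4
q4 --0--> q4
q4 --0--> q4
q4 --0--> q4
q4 --1--> q1
q1 --0--> q3

q3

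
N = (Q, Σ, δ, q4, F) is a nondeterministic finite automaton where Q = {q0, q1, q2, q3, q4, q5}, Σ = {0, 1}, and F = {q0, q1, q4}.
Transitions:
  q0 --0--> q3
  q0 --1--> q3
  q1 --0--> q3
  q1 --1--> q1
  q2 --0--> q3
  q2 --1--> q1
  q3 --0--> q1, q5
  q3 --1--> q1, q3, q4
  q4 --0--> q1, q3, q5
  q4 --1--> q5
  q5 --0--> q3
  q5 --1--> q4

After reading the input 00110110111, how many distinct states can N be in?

Start: {q4}
read 0: {q1, q3, q5}
read 0: {q1, q3, q5}
read 1: {q1, q3, q4}
read 1: {q1, q3, q4, q5}
read 0: {q1, q3, q5}
read 1: {q1, q3, q4}
read 1: {q1, q3, q4, q5}
read 0: {q1, q3, q5}
read 1: {q1, q3, q4}
read 1: {q1, q3, q4, q5}
read 1: {q1, q3, q4, q5}
Final reachable set {q1, q3, q4, q5} has 4 states.

4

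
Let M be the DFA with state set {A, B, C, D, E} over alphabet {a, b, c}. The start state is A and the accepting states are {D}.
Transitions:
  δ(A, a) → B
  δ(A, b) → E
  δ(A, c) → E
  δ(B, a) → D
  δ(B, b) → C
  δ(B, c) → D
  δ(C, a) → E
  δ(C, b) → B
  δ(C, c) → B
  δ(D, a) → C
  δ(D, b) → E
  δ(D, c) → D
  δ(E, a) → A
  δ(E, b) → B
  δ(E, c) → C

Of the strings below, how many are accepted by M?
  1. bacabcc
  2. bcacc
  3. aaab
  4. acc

1

bacabcc: rejected
bcacc: rejected
aaab: rejected
acc: accepted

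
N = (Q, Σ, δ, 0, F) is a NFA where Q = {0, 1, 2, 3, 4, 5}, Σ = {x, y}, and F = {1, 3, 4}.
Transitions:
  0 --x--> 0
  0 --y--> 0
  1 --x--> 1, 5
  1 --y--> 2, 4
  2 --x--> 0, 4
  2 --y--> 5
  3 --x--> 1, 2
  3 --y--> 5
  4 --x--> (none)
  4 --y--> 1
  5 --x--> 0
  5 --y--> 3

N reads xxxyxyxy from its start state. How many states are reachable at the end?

Start: {0}
read x: {0}
read x: {0}
read x: {0}
read y: {0}
read x: {0}
read y: {0}
read x: {0}
read y: {0}
Final reachable set {0} has 1 state.

1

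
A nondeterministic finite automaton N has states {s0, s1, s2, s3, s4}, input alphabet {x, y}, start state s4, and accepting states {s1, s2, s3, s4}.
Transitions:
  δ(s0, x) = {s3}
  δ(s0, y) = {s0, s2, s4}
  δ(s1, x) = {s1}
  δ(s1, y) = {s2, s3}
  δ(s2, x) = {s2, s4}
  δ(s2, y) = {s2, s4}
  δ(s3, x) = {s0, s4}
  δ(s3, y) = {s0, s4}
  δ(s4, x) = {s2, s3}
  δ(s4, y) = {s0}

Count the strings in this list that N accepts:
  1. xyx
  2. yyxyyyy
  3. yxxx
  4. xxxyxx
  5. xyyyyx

xyx: accepted
yyxyyyy: accepted
yxxx: accepted
xxxyxx: accepted
xyyyyx: accepted

5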